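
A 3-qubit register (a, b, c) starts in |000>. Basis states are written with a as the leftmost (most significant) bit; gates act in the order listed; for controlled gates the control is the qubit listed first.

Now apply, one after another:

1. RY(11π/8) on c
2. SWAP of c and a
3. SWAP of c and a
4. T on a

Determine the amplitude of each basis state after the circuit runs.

The final amplitudes are -cos(5*pi/16) on |000>, sin(5*pi/16) on |001>, and 0 on every other basis state.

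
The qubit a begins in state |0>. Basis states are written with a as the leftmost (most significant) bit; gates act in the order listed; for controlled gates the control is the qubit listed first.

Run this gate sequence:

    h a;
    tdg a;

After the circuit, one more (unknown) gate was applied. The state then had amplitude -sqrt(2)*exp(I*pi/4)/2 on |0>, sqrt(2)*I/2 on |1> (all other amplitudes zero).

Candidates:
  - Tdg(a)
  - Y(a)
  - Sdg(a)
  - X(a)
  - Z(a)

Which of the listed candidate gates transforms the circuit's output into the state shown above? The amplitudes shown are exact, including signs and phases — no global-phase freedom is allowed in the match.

The unique candidate consistent with the amplitudes is Y(a).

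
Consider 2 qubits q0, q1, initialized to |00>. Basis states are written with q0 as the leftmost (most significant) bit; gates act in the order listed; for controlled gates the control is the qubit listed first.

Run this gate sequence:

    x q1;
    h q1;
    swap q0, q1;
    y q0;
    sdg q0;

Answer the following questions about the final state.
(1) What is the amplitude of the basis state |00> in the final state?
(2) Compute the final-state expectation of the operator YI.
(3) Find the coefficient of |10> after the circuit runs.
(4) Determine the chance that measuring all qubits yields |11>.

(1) |00> carries amplitude sqrt(2)*I/2 in the final state.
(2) The expectation value of YI is -1.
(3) |10> carries amplitude sqrt(2)/2 in the final state.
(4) Outcome |11> occurs with probability 0.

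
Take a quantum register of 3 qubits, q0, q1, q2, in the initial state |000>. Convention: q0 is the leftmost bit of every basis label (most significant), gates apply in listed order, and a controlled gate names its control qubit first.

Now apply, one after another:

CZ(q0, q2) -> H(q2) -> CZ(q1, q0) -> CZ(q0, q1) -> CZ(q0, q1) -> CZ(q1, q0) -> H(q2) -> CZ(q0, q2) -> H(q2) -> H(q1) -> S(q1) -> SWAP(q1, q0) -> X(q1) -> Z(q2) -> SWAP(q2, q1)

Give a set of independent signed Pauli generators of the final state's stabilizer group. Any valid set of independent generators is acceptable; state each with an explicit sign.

One valid set of independent stabilizer generators is +YII, -IXI, -IIZ (any independent generating set of the same group is equally correct). Key observation: the block from step 1 through step 8 cancels to the identity and can be dropped.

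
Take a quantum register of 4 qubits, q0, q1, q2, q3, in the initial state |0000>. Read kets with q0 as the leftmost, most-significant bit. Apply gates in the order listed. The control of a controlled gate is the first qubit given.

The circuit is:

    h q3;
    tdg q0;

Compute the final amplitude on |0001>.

The amplitude on |0001> is sqrt(2)/2.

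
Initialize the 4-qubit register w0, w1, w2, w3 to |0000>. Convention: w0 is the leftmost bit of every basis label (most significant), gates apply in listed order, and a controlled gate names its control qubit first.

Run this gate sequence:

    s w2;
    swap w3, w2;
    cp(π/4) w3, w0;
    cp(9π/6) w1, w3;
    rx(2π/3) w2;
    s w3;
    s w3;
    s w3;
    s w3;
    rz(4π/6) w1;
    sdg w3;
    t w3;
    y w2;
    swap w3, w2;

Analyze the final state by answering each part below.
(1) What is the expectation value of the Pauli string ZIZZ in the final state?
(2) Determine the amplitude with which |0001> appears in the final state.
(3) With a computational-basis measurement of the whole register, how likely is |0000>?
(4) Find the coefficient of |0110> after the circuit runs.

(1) The expectation value of ZIZZ is 1/2. Key observation: the block from step 6 through step 9 cancels to the identity and can be dropped.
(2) The final state's coefficient on |0001> equals exp(I*pi/6)/2.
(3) A full measurement returns |0000> with probability 3/4.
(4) The amplitude on |0110> is 0.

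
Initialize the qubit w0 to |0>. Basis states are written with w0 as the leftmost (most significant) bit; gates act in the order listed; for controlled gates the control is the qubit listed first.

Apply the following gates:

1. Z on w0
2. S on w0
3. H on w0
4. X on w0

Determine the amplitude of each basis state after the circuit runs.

After the circuit, the state carries amplitude sqrt(2)/2 on |0>, sqrt(2)/2 on |1>.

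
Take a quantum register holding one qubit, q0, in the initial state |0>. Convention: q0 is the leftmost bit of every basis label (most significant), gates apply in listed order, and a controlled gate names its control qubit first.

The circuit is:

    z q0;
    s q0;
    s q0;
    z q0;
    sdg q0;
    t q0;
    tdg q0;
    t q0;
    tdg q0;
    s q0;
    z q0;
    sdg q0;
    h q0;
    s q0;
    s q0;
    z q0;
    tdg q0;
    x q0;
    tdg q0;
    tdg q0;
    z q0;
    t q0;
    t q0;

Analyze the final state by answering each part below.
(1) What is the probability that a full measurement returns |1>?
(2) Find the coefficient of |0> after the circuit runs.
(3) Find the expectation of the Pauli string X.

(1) A full measurement returns |1> with probability 1/2.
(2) The amplitude on |0> is -sqrt(2)*exp(3*I*pi/4)/2.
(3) In the final state, X has expectation -sqrt(2)/2.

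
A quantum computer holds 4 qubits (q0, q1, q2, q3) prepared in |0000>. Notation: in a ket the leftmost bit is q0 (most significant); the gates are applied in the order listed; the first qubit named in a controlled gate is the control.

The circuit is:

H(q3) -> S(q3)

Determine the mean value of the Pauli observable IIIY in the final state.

The expectation value of IIIY is 1.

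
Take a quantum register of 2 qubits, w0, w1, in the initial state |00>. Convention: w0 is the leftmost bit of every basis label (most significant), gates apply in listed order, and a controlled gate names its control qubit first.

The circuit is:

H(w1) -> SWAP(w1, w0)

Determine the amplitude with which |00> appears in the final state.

|00> carries amplitude sqrt(2)/2 in the final state.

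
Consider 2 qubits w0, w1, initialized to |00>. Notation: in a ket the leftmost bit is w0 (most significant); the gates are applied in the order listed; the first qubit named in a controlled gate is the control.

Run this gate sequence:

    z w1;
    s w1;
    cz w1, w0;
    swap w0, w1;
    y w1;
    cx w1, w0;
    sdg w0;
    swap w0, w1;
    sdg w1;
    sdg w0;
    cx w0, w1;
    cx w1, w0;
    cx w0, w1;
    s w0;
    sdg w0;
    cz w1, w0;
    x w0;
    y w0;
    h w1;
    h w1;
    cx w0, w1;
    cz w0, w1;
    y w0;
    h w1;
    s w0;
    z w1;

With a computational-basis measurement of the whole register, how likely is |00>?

Outcome |00> occurs with probability 1/2. Key observation: gates 14-15 undo each other exactly, leaving only the rest of the circuit to track.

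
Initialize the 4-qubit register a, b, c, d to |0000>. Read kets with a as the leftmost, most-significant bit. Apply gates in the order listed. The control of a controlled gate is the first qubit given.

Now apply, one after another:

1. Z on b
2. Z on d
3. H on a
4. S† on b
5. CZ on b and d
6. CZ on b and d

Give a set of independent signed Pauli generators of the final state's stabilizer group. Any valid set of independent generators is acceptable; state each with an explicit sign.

One valid set of independent stabilizer generators is +XIII, +IZII, +IIZI, +IIIZ (any independent generating set of the same group is equally correct).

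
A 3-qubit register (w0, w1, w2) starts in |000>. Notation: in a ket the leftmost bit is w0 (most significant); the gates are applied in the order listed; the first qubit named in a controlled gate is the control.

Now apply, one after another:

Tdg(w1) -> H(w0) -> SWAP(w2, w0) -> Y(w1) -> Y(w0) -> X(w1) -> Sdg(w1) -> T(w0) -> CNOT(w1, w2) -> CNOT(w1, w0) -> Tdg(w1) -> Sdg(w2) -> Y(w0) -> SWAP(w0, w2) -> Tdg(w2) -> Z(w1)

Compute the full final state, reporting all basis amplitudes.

The resulting statevector has amplitude sqrt(2)*exp(3*I*pi/4)/2 on |000>, sqrt(2)*exp(I*pi/4)/2 on |100>, and 0 on every other basis state.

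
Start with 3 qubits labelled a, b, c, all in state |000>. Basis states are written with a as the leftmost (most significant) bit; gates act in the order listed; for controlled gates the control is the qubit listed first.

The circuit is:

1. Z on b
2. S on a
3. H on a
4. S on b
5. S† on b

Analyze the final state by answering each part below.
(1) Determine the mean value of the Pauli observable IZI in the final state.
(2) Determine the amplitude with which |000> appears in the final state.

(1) The observable IZI averages to 1.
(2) The amplitude on |000> is sqrt(2)/2.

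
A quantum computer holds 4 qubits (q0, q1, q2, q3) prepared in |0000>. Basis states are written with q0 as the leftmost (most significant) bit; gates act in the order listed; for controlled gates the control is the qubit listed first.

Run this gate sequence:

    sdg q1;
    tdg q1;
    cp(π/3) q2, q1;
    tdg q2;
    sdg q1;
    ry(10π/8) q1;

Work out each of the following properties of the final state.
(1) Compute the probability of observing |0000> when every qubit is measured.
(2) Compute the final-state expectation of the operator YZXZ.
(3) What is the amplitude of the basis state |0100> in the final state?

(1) The probability of measuring |0000> is 1/2 - sqrt(2)/4.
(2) The observable YZXZ averages to 0.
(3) |0100> carries amplitude sqrt(sqrt(2) + 2)/2 in the final state.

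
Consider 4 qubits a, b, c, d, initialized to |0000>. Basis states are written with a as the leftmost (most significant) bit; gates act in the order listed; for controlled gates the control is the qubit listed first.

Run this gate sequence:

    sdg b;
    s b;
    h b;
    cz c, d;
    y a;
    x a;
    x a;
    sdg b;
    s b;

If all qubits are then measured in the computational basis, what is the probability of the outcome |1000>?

The probability of measuring |1000> is 1/2.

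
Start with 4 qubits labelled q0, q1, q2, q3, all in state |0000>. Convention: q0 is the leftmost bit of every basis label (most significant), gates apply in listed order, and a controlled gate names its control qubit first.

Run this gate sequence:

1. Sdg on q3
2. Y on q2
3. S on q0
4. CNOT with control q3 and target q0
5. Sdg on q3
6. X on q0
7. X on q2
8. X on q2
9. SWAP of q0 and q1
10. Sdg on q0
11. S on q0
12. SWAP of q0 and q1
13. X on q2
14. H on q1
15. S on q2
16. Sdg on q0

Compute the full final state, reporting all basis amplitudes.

The resulting statevector has amplitude sqrt(2)/2 on |1000>, sqrt(2)/2 on |1100>, and 0 on every other basis state. Key observation: the block from step 8 through step 13 cancels to the identity and can be dropped.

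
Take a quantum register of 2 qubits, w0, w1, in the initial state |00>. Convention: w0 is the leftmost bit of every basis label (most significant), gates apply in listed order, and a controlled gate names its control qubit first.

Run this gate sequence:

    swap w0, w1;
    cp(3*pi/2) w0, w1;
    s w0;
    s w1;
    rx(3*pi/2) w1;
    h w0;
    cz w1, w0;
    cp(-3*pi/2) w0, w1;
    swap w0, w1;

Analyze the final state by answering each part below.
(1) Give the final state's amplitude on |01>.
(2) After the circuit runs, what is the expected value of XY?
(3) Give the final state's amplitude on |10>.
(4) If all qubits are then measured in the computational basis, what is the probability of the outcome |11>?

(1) The final state's coefficient on |01> equals -1/2.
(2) In the final state, XY has expectation -1/2.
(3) The amplitude on |10> is -I/2.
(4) Outcome |11> occurs with probability 1/4.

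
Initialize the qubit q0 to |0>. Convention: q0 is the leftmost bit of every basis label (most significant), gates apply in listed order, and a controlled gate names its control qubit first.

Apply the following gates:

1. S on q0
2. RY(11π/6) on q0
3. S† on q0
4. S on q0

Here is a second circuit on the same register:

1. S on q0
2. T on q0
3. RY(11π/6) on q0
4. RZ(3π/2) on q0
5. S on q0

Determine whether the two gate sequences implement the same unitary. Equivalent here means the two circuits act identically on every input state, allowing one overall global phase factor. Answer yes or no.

No — the two circuits implement different unitaries, even allowing a global phase.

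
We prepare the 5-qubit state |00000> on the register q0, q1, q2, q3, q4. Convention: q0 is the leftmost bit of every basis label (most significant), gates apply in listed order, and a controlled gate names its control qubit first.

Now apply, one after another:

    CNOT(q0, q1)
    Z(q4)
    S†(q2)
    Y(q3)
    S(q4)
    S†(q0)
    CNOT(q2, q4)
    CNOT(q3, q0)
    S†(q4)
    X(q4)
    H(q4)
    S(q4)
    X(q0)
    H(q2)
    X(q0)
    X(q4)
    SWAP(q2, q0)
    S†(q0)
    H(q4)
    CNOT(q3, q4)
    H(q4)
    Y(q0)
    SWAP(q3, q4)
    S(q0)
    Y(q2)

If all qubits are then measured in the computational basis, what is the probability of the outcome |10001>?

A full measurement returns |10001> with probability 1/4.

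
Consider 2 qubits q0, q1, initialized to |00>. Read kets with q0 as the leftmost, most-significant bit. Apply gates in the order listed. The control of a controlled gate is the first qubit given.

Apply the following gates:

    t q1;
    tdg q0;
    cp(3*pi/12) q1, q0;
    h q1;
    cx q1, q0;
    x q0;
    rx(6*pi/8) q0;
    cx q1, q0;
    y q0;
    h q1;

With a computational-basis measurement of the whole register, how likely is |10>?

A full measurement returns |10> with probability sqrt(2)/4 + 1/2.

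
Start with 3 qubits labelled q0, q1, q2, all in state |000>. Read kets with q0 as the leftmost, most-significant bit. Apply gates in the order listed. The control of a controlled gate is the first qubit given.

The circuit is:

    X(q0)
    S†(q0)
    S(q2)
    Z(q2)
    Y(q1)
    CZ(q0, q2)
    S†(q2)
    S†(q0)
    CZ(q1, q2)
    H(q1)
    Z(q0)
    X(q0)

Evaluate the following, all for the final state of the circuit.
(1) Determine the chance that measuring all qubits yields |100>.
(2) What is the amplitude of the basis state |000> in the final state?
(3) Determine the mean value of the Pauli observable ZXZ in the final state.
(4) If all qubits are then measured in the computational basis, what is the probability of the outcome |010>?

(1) The probability of measuring |100> is 0.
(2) The final state's coefficient on |000> equals sqrt(2)*I/2.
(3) The observable ZXZ averages to -1.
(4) A full measurement returns |010> with probability 1/2.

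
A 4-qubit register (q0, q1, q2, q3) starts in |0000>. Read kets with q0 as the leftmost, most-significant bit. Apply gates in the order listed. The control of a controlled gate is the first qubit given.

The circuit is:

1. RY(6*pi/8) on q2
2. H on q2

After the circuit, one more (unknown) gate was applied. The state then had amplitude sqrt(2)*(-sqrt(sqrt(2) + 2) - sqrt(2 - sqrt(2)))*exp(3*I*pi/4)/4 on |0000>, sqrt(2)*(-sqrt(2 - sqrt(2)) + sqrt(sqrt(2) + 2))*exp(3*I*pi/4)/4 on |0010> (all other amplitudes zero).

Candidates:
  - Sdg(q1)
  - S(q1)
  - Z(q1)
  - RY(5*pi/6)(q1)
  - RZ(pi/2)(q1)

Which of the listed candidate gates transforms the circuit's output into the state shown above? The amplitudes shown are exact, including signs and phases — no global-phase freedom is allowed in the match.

The unique candidate consistent with the amplitudes is RZ(pi/2)(q1).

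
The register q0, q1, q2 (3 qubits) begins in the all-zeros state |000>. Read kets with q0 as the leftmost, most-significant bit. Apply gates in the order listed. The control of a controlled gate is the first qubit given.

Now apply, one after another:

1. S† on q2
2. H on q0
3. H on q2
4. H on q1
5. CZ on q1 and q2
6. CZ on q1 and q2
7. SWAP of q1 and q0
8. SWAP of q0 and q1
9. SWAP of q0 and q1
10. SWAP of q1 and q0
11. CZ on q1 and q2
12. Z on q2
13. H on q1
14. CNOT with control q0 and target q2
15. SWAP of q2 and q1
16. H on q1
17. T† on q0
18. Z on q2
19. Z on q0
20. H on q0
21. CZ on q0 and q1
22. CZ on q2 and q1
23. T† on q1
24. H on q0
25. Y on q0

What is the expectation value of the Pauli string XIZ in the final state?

In the final state, XIZ has expectation 0. Key observation: steps 6-11 multiply out to the identity, so the circuit reduces to the remaining gates.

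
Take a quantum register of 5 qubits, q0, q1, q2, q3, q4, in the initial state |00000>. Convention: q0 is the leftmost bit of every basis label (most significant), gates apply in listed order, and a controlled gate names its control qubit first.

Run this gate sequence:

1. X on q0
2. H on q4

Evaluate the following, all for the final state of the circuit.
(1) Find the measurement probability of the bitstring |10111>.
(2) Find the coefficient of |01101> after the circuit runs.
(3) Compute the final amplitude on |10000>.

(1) The probability of measuring |10111> is 0.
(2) The amplitude on |01101> is 0.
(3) The final state's coefficient on |10000> equals sqrt(2)/2.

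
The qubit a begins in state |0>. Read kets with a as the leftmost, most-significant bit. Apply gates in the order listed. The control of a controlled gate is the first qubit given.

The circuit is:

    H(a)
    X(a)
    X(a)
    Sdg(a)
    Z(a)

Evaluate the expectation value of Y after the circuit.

The observable Y averages to 1.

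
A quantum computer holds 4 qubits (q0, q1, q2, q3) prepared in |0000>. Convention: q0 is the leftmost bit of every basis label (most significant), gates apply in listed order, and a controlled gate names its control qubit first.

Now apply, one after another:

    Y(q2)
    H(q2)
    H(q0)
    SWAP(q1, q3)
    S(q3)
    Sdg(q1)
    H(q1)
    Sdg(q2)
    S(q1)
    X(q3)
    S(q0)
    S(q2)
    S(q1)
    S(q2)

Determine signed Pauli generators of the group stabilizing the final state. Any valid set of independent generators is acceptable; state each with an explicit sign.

One valid set of independent stabilizer generators is +YIII, -IXII, -IIYI, -IIIZ (any independent generating set of the same group is equally correct).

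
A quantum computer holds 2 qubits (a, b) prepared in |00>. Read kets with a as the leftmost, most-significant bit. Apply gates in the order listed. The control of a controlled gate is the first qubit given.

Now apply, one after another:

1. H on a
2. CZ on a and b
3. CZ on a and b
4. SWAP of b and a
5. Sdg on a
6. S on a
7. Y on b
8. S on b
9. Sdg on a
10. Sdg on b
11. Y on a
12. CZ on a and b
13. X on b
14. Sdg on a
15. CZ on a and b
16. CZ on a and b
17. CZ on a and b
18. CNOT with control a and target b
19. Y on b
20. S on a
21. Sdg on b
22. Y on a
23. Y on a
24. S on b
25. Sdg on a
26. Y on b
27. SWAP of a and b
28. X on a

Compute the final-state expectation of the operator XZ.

The observable XZ averages to 1. Key observation: steps 19-26 multiply out to the identity, so the circuit reduces to the remaining gates.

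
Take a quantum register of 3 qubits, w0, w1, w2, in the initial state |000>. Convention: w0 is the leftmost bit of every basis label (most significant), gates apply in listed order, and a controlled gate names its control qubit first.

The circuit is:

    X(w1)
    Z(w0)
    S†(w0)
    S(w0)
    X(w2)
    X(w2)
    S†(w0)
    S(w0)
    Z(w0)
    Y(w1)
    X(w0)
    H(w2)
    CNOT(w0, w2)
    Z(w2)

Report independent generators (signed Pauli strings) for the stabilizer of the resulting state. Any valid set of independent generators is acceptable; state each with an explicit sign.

The stabilizer group can be generated by -IIX, -ZII, +IZI, among other valid generating sets.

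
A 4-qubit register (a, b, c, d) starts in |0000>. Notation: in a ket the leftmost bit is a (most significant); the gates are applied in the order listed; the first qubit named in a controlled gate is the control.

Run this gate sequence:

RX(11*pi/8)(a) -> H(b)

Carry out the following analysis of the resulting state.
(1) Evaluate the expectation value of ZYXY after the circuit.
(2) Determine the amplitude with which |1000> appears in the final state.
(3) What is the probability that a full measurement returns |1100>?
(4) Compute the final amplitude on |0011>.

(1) The expectation value of ZYXY is 0.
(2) The final state's coefficient on |1000> equals -sqrt(2)*I*sin(5*pi/16)/2.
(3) A full measurement returns |1100> with probability sqrt(2 - sqrt(2))/8 + 1/4.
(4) The final state's coefficient on |0011> equals 0.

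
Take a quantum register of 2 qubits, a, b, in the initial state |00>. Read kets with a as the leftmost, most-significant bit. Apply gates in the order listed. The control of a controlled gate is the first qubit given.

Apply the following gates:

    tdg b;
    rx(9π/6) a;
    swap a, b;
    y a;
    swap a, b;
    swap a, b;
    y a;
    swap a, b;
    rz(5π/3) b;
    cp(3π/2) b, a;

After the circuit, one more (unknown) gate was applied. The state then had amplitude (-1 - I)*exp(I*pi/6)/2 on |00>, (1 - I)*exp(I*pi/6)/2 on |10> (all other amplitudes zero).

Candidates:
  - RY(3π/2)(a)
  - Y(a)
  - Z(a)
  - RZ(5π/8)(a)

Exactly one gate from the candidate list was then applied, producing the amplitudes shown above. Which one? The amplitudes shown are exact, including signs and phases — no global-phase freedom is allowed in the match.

The unique candidate consistent with the amplitudes is RY(3π/2)(a).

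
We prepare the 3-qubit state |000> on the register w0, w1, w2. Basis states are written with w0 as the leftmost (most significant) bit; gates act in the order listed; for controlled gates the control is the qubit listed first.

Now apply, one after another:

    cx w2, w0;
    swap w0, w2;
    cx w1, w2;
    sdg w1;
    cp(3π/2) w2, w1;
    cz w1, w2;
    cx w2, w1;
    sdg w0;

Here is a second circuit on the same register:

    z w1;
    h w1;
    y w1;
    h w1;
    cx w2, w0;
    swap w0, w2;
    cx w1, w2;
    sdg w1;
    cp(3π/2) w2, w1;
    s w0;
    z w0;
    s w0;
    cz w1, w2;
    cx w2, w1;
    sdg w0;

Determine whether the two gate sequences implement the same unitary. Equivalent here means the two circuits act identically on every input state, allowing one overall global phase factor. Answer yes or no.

No — the two circuits implement different unitaries, even allowing a global phase.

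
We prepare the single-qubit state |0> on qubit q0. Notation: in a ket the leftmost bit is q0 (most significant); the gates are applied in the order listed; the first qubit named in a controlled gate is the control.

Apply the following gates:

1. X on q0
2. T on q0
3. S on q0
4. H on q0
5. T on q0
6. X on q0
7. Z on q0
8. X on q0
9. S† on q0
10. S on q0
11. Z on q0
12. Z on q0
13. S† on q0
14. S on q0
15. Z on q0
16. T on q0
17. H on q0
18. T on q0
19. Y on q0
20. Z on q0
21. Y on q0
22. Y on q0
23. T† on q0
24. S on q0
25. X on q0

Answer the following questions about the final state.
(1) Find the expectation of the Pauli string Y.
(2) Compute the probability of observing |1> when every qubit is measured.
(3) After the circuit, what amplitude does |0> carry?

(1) The observable Y averages to 1.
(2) The probability of measuring |1> is 1/2.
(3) |0> carries amplitude -1/2 - I/2 in the final state.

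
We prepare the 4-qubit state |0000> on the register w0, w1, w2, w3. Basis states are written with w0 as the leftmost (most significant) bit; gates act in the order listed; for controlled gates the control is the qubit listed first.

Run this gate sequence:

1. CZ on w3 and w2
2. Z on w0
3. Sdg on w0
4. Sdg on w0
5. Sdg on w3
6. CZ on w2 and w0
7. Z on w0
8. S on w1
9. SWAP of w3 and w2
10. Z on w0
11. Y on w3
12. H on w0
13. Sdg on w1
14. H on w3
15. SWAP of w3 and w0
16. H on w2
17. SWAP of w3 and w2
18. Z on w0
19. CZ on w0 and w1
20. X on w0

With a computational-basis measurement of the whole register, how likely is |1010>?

A full measurement returns |1010> with probability 1/8.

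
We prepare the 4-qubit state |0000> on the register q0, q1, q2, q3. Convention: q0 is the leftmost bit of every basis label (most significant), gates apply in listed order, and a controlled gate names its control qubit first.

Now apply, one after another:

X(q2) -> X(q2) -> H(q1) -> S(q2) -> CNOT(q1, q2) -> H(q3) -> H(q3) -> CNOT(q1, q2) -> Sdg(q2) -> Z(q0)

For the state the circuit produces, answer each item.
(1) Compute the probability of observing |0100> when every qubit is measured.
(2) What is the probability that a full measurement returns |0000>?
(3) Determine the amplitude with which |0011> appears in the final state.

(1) A full measurement returns |0100> with probability 1/2. Key observation: the block from step 4 through step 9 cancels to the identity and can be dropped.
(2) A full measurement returns |0000> with probability 1/2.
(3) |0011> carries amplitude 0 in the final state.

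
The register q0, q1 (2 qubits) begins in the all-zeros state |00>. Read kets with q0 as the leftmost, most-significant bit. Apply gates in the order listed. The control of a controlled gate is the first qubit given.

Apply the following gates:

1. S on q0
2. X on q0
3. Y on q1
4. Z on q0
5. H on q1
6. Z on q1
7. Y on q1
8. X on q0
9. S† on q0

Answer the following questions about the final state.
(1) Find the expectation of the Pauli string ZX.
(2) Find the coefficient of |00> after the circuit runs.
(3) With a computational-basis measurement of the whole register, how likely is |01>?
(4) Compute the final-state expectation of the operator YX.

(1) The expectation value of ZX is -1.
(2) |00> carries amplitude -sqrt(2)/2 in the final state.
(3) Outcome |01> occurs with probability 1/2.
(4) In the final state, YX has expectation 0.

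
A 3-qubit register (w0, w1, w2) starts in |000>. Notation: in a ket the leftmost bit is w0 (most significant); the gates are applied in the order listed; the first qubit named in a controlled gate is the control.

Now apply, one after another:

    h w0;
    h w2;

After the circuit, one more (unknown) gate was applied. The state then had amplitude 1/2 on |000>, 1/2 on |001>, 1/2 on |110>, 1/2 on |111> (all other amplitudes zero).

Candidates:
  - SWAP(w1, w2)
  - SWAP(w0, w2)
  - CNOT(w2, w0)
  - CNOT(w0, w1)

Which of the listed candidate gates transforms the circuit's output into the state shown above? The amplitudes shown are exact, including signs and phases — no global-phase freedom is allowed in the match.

The applied gate was CNOT(w0, w1).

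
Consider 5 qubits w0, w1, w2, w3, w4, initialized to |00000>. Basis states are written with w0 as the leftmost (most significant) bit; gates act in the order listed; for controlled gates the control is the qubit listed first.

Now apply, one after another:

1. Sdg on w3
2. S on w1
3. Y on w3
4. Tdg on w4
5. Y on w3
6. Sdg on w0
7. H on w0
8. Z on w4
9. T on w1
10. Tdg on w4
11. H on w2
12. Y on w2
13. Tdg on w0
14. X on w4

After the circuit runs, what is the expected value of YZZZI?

The observable YZZZI averages to 0.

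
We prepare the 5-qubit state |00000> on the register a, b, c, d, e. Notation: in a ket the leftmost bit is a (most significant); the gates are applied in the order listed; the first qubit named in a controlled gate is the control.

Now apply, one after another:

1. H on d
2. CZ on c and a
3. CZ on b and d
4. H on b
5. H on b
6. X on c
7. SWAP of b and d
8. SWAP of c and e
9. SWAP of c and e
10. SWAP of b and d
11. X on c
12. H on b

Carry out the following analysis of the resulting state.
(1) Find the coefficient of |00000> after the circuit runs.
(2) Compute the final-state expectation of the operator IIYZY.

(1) The amplitude on |00000> is 1/2. Key observation: the block from step 5 through step 12 cancels to the identity and can be dropped.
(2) The observable IIYZY averages to 0.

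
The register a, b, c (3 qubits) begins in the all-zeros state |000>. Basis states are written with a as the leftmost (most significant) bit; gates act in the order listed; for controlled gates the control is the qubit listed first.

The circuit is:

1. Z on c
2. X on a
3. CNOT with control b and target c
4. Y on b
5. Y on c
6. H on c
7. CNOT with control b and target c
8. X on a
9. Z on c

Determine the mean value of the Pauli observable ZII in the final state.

The observable ZII averages to 1.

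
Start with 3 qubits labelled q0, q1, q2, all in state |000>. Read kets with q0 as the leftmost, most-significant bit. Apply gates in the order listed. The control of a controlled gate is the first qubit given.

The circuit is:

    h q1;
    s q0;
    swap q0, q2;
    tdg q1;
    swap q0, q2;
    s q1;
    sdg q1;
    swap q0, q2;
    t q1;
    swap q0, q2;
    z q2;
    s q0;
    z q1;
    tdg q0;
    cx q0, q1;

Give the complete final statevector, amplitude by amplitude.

The final amplitudes are sqrt(2)/2 on |000>, -sqrt(2)/2 on |010>, and 0 on every other basis state. Key observation: the block from step 3 through step 10 cancels to the identity and can be dropped.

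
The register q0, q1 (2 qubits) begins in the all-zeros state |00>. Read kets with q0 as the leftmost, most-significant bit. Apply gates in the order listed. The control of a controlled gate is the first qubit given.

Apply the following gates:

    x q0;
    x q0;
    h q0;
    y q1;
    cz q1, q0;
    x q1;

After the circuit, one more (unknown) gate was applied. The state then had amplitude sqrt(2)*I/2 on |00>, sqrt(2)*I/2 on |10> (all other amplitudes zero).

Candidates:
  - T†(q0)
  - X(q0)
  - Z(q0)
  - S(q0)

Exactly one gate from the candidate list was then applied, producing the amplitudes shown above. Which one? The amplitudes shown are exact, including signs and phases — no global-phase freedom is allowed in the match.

The unique candidate consistent with the amplitudes is Z(q0). Key observation: steps 1-2 multiply out to the identity, so the circuit reduces to the remaining gates.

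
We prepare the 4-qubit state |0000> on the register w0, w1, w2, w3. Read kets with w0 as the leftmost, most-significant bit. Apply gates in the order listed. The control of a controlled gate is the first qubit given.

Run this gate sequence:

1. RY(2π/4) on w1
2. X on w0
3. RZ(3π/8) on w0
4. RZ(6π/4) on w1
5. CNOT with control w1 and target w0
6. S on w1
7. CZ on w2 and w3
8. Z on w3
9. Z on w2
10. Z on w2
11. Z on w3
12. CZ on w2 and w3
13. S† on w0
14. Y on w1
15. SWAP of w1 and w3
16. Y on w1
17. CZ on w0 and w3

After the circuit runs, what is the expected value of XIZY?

In the final state, XIZY has expectation -1. Key observation: gates 7-12 undo each other exactly, leaving only the rest of the circuit to track.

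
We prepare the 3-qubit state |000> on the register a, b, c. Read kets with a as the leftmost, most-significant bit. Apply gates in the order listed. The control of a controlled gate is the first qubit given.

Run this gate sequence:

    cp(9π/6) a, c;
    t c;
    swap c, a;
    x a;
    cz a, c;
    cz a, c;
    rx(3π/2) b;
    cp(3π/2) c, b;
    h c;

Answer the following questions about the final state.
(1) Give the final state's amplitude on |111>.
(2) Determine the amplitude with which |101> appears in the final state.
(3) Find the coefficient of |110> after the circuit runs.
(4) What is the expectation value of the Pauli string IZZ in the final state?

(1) The final state's coefficient on |111> equals -I/2. Key observation: the block from step 5 through step 6 cancels to the identity and can be dropped.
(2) |101> carries amplitude -1/2 in the final state.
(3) The final state's coefficient on |110> equals -I/2.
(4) In the final state, IZZ has expectation 0.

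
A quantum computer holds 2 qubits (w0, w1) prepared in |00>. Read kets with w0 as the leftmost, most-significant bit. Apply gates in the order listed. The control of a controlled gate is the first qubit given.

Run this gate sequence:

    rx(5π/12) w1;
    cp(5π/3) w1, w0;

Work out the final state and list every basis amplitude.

The final amplitudes are sqrt(6 - 3*sqrt(2))/4 + sqrt(sqrt(2) + 2)/4 on |00>, -I*sqrt(3*sqrt(2) + 6)/4 + I*sqrt(2 - sqrt(2))/4 on |01>, 0 on |10>, 0 on |11>.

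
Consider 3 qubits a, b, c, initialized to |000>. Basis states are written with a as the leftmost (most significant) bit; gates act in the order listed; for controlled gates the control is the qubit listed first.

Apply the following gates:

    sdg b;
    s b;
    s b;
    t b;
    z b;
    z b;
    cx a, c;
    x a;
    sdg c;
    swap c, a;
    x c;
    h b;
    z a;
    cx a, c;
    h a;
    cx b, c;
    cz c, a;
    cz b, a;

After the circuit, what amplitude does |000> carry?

The amplitude on |000> is 1/2.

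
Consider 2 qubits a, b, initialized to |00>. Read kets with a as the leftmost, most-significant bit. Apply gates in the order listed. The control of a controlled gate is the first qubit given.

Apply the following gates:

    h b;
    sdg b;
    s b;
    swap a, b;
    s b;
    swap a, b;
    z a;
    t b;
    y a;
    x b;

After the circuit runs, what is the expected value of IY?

The observable IY averages to -sqrt(2)/2.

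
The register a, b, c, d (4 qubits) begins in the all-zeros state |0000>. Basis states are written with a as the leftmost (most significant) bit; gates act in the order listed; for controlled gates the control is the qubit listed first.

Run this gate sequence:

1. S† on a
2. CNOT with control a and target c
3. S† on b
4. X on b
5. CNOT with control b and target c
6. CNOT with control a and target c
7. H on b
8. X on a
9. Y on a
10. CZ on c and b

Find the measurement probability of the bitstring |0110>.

Outcome |0110> occurs with probability 1/2.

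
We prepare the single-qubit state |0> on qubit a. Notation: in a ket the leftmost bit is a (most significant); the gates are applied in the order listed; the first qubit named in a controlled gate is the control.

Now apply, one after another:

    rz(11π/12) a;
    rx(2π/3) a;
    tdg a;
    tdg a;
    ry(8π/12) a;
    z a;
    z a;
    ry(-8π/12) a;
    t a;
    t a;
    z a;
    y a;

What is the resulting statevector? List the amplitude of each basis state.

The resulting statevector has amplitude -sqrt(3)*exp(13*I*pi/24)/2 on |0>, exp(I*pi/24)/2 on |1>.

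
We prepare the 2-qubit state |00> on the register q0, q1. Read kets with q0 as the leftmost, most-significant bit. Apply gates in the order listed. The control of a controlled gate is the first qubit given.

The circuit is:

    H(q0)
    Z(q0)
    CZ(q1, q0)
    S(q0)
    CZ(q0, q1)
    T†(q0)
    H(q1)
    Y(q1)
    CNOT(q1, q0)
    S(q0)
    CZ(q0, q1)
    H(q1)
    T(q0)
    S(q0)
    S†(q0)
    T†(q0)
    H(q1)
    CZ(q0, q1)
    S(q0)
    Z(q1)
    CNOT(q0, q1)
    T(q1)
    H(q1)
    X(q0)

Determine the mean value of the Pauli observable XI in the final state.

The observable XI averages to -1. Key observation: gates 11-18 undo each other exactly, leaving only the rest of the circuit to track.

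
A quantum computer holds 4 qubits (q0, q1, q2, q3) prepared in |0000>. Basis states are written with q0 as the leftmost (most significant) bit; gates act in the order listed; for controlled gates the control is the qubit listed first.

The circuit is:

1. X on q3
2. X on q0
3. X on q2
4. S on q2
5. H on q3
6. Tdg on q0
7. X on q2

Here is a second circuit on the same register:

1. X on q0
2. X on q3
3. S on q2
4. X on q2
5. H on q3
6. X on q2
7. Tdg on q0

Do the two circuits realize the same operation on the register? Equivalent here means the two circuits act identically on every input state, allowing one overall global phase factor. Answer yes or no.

No, they are not equivalent — no single phase factor reconciles the two unitaries.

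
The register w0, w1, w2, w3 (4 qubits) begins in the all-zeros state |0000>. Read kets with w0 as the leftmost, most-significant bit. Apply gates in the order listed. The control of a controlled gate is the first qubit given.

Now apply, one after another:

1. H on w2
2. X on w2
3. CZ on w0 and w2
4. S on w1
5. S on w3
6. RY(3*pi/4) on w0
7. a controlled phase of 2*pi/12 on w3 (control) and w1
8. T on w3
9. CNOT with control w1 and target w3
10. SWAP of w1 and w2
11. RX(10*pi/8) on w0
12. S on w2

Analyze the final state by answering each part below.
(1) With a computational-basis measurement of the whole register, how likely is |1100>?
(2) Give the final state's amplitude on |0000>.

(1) A full measurement returns |1100> with probability 1/8.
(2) |0000> carries amplitude (1 - I)*(1 - sqrt(2)*I)/4 in the final state.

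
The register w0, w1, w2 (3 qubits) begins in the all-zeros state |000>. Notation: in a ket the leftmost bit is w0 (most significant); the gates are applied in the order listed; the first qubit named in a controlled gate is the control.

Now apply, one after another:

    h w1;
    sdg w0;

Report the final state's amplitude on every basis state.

The final amplitudes are sqrt(2)/2 on |000>, sqrt(2)/2 on |010>, and 0 on every other basis state.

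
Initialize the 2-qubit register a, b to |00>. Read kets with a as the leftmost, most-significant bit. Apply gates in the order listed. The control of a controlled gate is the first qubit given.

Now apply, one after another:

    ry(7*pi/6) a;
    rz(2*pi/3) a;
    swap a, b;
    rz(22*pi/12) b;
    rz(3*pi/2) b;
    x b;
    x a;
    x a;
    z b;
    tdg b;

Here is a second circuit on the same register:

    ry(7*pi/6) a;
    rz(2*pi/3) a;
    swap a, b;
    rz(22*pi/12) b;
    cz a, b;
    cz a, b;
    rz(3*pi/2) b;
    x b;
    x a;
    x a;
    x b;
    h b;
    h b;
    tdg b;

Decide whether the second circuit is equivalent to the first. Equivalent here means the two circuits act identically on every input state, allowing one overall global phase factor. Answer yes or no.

No — the two circuits implement different unitaries, even allowing a global phase.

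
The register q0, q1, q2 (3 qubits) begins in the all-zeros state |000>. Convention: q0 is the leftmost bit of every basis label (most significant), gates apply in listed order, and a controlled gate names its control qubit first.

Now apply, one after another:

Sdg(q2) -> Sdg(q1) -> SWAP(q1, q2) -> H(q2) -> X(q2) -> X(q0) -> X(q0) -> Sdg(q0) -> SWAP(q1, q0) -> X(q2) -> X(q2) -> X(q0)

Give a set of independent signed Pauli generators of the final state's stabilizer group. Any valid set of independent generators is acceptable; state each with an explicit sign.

One valid set of independent stabilizer generators is +IIX, -ZII, +IZI (any independent generating set of the same group is equally correct). Key observation: the block from step 6 through step 7 cancels to the identity and can be dropped.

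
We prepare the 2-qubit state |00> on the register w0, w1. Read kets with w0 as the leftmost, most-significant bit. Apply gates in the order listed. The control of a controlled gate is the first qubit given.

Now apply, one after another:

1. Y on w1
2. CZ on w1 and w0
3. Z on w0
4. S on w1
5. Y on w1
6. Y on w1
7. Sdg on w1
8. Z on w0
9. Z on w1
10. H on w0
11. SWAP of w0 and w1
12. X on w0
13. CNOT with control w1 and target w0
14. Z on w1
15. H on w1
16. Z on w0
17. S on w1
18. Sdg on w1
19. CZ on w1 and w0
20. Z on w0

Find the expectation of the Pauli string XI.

The expectation value of XI is -1. Key observation: gates 3-8 undo each other exactly, leaving only the rest of the circuit to track.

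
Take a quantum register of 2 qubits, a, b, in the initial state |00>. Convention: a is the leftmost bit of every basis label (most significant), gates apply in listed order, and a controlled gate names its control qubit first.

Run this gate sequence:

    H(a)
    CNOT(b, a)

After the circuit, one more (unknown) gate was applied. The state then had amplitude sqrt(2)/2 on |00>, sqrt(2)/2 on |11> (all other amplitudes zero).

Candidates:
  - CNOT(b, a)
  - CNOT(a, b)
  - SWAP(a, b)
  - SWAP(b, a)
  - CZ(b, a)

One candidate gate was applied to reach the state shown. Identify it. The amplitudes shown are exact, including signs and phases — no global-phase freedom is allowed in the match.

The unique candidate consistent with the amplitudes is CNOT(a, b).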